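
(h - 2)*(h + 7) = h^2 + 5*h - 14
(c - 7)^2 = c^2 - 14*c + 49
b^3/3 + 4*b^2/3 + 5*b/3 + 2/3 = (b/3 + 1/3)*(b + 1)*(b + 2)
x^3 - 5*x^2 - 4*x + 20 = (x - 5)*(x - 2)*(x + 2)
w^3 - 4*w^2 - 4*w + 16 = (w - 4)*(w - 2)*(w + 2)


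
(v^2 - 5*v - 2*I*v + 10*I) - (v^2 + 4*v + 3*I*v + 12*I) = -9*v - 5*I*v - 2*I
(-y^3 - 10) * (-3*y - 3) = 3*y^4 + 3*y^3 + 30*y + 30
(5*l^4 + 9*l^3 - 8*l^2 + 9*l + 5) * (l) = 5*l^5 + 9*l^4 - 8*l^3 + 9*l^2 + 5*l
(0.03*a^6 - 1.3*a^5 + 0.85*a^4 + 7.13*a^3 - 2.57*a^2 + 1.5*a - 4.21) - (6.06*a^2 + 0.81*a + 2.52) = 0.03*a^6 - 1.3*a^5 + 0.85*a^4 + 7.13*a^3 - 8.63*a^2 + 0.69*a - 6.73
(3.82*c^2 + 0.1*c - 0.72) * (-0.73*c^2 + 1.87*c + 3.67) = -2.7886*c^4 + 7.0704*c^3 + 14.732*c^2 - 0.9794*c - 2.6424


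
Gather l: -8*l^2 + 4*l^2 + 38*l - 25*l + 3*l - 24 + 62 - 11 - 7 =-4*l^2 + 16*l + 20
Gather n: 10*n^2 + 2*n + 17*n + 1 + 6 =10*n^2 + 19*n + 7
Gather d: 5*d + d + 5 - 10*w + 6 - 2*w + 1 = 6*d - 12*w + 12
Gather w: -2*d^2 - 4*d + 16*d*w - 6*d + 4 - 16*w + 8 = -2*d^2 - 10*d + w*(16*d - 16) + 12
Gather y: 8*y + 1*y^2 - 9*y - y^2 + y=0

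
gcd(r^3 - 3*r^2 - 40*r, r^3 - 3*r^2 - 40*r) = r^3 - 3*r^2 - 40*r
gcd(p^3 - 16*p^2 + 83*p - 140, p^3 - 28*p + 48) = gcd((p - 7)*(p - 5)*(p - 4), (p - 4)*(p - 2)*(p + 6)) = p - 4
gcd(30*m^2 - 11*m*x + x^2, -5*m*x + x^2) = -5*m + x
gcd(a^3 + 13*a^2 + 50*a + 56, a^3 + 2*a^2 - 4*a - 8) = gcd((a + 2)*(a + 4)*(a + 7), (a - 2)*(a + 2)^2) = a + 2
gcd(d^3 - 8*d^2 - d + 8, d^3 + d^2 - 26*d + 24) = d - 1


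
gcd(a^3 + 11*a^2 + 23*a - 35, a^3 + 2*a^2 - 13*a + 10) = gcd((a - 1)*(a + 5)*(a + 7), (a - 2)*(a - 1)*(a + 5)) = a^2 + 4*a - 5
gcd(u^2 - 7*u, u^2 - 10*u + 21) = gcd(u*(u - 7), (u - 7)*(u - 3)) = u - 7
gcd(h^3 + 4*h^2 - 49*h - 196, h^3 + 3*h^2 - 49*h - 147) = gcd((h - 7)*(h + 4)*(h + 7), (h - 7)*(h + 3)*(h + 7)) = h^2 - 49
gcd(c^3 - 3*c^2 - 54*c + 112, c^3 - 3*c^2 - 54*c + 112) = c^3 - 3*c^2 - 54*c + 112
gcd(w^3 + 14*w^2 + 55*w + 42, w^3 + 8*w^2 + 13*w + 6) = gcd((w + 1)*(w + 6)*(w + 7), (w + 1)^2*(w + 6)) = w^2 + 7*w + 6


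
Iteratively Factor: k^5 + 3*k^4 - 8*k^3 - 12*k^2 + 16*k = (k)*(k^4 + 3*k^3 - 8*k^2 - 12*k + 16) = k*(k - 1)*(k^3 + 4*k^2 - 4*k - 16) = k*(k - 2)*(k - 1)*(k^2 + 6*k + 8) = k*(k - 2)*(k - 1)*(k + 2)*(k + 4)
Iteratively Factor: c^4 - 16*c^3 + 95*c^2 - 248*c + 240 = (c - 4)*(c^3 - 12*c^2 + 47*c - 60) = (c - 5)*(c - 4)*(c^2 - 7*c + 12) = (c - 5)*(c - 4)*(c - 3)*(c - 4)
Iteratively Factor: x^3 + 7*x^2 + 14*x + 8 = (x + 4)*(x^2 + 3*x + 2) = (x + 2)*(x + 4)*(x + 1)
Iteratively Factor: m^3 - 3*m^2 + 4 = (m + 1)*(m^2 - 4*m + 4) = (m - 2)*(m + 1)*(m - 2)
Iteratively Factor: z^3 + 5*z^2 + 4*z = (z + 1)*(z^2 + 4*z) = (z + 1)*(z + 4)*(z)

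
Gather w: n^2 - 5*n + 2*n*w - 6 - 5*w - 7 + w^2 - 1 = n^2 - 5*n + w^2 + w*(2*n - 5) - 14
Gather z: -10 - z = -z - 10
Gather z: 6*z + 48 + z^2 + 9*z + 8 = z^2 + 15*z + 56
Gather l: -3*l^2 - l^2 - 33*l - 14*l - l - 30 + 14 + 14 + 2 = -4*l^2 - 48*l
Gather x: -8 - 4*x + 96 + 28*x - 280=24*x - 192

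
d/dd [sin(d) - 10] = cos(d)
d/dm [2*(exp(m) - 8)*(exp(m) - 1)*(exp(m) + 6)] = (6*exp(2*m) - 12*exp(m) - 92)*exp(m)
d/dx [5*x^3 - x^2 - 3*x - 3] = 15*x^2 - 2*x - 3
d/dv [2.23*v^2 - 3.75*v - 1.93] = 4.46*v - 3.75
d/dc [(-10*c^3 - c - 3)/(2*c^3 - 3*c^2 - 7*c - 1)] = (30*c^4 + 144*c^3 + 45*c^2 - 18*c - 20)/(4*c^6 - 12*c^5 - 19*c^4 + 38*c^3 + 55*c^2 + 14*c + 1)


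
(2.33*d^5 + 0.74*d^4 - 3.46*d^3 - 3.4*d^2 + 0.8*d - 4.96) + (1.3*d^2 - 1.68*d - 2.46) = 2.33*d^5 + 0.74*d^4 - 3.46*d^3 - 2.1*d^2 - 0.88*d - 7.42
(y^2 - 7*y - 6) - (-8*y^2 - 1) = 9*y^2 - 7*y - 5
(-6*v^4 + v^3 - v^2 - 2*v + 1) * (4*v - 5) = -24*v^5 + 34*v^4 - 9*v^3 - 3*v^2 + 14*v - 5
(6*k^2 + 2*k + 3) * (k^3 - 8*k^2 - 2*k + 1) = 6*k^5 - 46*k^4 - 25*k^3 - 22*k^2 - 4*k + 3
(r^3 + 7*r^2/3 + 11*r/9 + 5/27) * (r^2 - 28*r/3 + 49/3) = r^5 - 7*r^4 - 38*r^3/9 + 242*r^2/9 + 1477*r/81 + 245/81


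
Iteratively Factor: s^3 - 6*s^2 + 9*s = (s)*(s^2 - 6*s + 9) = s*(s - 3)*(s - 3)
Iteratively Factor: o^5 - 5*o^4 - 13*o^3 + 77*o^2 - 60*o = (o)*(o^4 - 5*o^3 - 13*o^2 + 77*o - 60) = o*(o - 5)*(o^3 - 13*o + 12) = o*(o - 5)*(o - 3)*(o^2 + 3*o - 4) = o*(o - 5)*(o - 3)*(o - 1)*(o + 4)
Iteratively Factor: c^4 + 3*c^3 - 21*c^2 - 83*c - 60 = (c + 1)*(c^3 + 2*c^2 - 23*c - 60) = (c + 1)*(c + 4)*(c^2 - 2*c - 15) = (c + 1)*(c + 3)*(c + 4)*(c - 5)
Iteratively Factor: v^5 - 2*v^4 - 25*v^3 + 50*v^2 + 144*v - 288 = (v - 4)*(v^4 + 2*v^3 - 17*v^2 - 18*v + 72) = (v - 4)*(v + 3)*(v^3 - v^2 - 14*v + 24) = (v - 4)*(v + 3)*(v + 4)*(v^2 - 5*v + 6) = (v - 4)*(v - 2)*(v + 3)*(v + 4)*(v - 3)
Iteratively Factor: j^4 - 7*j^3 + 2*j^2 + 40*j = (j)*(j^3 - 7*j^2 + 2*j + 40) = j*(j - 5)*(j^2 - 2*j - 8) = j*(j - 5)*(j + 2)*(j - 4)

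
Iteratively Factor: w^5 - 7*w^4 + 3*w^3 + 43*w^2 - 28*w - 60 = (w - 2)*(w^4 - 5*w^3 - 7*w^2 + 29*w + 30) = (w - 5)*(w - 2)*(w^3 - 7*w - 6) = (w - 5)*(w - 2)*(w + 1)*(w^2 - w - 6) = (w - 5)*(w - 2)*(w + 1)*(w + 2)*(w - 3)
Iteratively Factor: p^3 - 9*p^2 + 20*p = (p - 4)*(p^2 - 5*p) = p*(p - 4)*(p - 5)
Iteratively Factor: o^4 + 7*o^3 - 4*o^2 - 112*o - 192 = (o + 4)*(o^3 + 3*o^2 - 16*o - 48) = (o + 3)*(o + 4)*(o^2 - 16) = (o + 3)*(o + 4)^2*(o - 4)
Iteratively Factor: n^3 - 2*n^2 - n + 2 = (n + 1)*(n^2 - 3*n + 2) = (n - 2)*(n + 1)*(n - 1)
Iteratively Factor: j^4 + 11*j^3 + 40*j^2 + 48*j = (j)*(j^3 + 11*j^2 + 40*j + 48) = j*(j + 4)*(j^2 + 7*j + 12) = j*(j + 4)^2*(j + 3)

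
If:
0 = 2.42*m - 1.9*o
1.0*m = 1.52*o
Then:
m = 0.00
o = 0.00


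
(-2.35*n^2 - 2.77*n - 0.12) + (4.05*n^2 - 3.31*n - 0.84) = 1.7*n^2 - 6.08*n - 0.96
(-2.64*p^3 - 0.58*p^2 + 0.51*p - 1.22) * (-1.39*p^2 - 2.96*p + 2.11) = 3.6696*p^5 + 8.6206*p^4 - 4.5625*p^3 - 1.0376*p^2 + 4.6873*p - 2.5742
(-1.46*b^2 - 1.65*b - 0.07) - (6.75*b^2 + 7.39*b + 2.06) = -8.21*b^2 - 9.04*b - 2.13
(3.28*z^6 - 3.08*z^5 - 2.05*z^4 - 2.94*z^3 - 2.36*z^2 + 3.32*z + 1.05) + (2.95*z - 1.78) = 3.28*z^6 - 3.08*z^5 - 2.05*z^4 - 2.94*z^3 - 2.36*z^2 + 6.27*z - 0.73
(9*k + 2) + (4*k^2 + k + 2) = 4*k^2 + 10*k + 4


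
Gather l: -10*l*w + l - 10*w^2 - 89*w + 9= l*(1 - 10*w) - 10*w^2 - 89*w + 9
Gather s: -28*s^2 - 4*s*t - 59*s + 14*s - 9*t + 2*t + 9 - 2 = -28*s^2 + s*(-4*t - 45) - 7*t + 7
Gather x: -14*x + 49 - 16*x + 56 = 105 - 30*x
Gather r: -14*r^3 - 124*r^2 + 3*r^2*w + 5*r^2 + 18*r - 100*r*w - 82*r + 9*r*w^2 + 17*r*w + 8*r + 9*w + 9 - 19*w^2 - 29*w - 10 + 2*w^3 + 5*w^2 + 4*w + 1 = -14*r^3 + r^2*(3*w - 119) + r*(9*w^2 - 83*w - 56) + 2*w^3 - 14*w^2 - 16*w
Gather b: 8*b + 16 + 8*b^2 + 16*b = 8*b^2 + 24*b + 16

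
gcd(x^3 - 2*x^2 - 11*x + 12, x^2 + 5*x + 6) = x + 3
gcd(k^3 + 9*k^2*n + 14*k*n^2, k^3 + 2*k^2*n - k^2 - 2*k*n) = k^2 + 2*k*n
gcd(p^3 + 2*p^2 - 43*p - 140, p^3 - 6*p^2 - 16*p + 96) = p + 4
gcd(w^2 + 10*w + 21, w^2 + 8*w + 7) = w + 7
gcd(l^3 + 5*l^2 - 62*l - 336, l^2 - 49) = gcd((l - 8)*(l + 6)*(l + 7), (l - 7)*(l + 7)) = l + 7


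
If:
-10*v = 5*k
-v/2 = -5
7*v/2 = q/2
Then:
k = -20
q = 70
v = 10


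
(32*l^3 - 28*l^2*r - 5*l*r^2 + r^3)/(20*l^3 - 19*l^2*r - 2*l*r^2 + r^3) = (-8*l + r)/(-5*l + r)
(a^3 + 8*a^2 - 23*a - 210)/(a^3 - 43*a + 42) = (a^2 + a - 30)/(a^2 - 7*a + 6)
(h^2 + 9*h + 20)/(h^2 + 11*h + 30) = (h + 4)/(h + 6)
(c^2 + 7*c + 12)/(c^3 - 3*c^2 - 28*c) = (c + 3)/(c*(c - 7))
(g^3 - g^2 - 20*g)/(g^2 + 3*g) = (g^2 - g - 20)/(g + 3)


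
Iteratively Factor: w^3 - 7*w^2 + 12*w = (w - 4)*(w^2 - 3*w) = (w - 4)*(w - 3)*(w)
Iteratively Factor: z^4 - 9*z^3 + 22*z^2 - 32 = (z - 2)*(z^3 - 7*z^2 + 8*z + 16) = (z - 4)*(z - 2)*(z^2 - 3*z - 4) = (z - 4)*(z - 2)*(z + 1)*(z - 4)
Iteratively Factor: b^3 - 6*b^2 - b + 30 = (b + 2)*(b^2 - 8*b + 15) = (b - 5)*(b + 2)*(b - 3)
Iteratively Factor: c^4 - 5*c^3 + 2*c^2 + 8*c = (c - 2)*(c^3 - 3*c^2 - 4*c) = (c - 4)*(c - 2)*(c^2 + c) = c*(c - 4)*(c - 2)*(c + 1)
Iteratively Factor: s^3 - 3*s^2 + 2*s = (s - 2)*(s^2 - s) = s*(s - 2)*(s - 1)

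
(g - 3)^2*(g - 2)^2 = g^4 - 10*g^3 + 37*g^2 - 60*g + 36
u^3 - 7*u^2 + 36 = (u - 6)*(u - 3)*(u + 2)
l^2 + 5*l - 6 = (l - 1)*(l + 6)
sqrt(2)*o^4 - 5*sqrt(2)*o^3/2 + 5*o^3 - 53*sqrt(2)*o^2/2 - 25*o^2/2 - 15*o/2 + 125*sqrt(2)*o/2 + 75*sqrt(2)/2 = (o - 3)*(o - 5*sqrt(2)/2)*(o + 5*sqrt(2))*(sqrt(2)*o + sqrt(2)/2)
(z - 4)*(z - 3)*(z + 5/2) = z^3 - 9*z^2/2 - 11*z/2 + 30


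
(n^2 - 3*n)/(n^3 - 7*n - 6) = n/(n^2 + 3*n + 2)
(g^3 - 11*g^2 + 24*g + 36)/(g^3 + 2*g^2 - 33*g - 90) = (g^2 - 5*g - 6)/(g^2 + 8*g + 15)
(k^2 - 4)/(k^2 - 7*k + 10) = (k + 2)/(k - 5)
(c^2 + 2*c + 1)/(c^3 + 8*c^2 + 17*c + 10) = (c + 1)/(c^2 + 7*c + 10)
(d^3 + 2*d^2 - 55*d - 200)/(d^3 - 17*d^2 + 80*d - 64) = (d^2 + 10*d + 25)/(d^2 - 9*d + 8)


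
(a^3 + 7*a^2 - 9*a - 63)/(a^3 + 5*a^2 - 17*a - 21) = (a + 3)/(a + 1)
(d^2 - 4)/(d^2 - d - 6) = (d - 2)/(d - 3)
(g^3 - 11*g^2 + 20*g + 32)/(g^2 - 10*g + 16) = (g^2 - 3*g - 4)/(g - 2)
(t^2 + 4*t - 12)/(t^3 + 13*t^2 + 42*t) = (t - 2)/(t*(t + 7))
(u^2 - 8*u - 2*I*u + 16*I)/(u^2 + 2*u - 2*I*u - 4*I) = (u - 8)/(u + 2)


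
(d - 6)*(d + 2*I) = d^2 - 6*d + 2*I*d - 12*I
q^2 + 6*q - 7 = (q - 1)*(q + 7)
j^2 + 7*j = j*(j + 7)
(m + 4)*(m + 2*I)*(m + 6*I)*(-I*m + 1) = -I*m^4 + 9*m^3 - 4*I*m^3 + 36*m^2 + 20*I*m^2 - 12*m + 80*I*m - 48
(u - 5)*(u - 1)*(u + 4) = u^3 - 2*u^2 - 19*u + 20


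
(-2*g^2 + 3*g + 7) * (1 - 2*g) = 4*g^3 - 8*g^2 - 11*g + 7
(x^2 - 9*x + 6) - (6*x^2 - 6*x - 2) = -5*x^2 - 3*x + 8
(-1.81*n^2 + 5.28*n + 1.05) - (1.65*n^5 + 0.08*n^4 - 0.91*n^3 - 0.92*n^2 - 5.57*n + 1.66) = -1.65*n^5 - 0.08*n^4 + 0.91*n^3 - 0.89*n^2 + 10.85*n - 0.61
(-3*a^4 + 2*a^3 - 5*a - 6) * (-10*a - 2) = 30*a^5 - 14*a^4 - 4*a^3 + 50*a^2 + 70*a + 12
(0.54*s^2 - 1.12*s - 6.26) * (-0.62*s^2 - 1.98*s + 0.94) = -0.3348*s^4 - 0.3748*s^3 + 6.6064*s^2 + 11.342*s - 5.8844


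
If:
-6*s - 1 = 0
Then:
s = -1/6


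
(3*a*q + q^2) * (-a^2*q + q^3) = -3*a^3*q^2 - a^2*q^3 + 3*a*q^4 + q^5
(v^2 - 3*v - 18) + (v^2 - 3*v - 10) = 2*v^2 - 6*v - 28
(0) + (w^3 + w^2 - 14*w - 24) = w^3 + w^2 - 14*w - 24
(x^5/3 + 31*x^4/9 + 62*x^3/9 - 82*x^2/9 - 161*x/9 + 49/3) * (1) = x^5/3 + 31*x^4/9 + 62*x^3/9 - 82*x^2/9 - 161*x/9 + 49/3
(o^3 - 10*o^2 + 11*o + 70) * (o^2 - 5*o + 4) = o^5 - 15*o^4 + 65*o^3 - 25*o^2 - 306*o + 280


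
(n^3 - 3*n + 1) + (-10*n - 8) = n^3 - 13*n - 7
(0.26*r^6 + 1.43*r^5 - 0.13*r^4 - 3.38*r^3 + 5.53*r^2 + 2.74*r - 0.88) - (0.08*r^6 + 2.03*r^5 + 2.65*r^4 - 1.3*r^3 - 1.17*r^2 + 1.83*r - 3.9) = 0.18*r^6 - 0.6*r^5 - 2.78*r^4 - 2.08*r^3 + 6.7*r^2 + 0.91*r + 3.02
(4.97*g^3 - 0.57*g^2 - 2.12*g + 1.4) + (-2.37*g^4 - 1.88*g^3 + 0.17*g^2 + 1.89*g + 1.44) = -2.37*g^4 + 3.09*g^3 - 0.4*g^2 - 0.23*g + 2.84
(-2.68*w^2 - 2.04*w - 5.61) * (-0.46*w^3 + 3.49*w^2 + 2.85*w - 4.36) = 1.2328*w^5 - 8.4148*w^4 - 12.177*w^3 - 13.7081*w^2 - 7.0941*w + 24.4596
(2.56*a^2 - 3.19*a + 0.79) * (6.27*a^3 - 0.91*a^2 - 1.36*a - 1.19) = 16.0512*a^5 - 22.3309*a^4 + 4.3746*a^3 + 0.5731*a^2 + 2.7217*a - 0.9401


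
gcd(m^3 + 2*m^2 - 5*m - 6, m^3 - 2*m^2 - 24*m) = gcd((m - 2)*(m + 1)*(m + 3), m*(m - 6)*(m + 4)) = 1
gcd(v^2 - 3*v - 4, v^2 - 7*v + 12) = v - 4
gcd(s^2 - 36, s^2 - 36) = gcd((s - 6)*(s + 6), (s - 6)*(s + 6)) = s^2 - 36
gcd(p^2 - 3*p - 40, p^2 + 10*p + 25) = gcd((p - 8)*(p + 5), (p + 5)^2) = p + 5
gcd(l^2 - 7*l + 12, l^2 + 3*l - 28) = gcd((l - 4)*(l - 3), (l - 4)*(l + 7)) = l - 4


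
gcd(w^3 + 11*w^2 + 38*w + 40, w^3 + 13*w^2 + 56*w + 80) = w^2 + 9*w + 20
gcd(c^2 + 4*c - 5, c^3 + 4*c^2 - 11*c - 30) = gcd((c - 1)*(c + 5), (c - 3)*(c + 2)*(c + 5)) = c + 5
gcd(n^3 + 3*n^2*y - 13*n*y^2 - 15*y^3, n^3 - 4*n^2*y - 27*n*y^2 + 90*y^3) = -n^2 - 2*n*y + 15*y^2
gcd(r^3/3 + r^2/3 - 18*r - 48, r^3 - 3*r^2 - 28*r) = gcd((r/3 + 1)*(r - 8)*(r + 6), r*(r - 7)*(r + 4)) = 1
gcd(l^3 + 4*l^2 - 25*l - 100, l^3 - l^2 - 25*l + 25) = l^2 - 25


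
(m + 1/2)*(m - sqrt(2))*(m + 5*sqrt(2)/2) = m^3 + m^2/2 + 3*sqrt(2)*m^2/2 - 5*m + 3*sqrt(2)*m/4 - 5/2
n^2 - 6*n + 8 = (n - 4)*(n - 2)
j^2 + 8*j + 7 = (j + 1)*(j + 7)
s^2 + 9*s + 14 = (s + 2)*(s + 7)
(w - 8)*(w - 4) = w^2 - 12*w + 32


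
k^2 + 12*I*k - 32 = (k + 4*I)*(k + 8*I)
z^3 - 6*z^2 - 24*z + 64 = (z - 8)*(z - 2)*(z + 4)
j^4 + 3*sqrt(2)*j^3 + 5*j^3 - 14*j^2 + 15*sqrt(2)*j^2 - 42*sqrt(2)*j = j*(j - 2)*(j + 7)*(j + 3*sqrt(2))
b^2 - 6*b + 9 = (b - 3)^2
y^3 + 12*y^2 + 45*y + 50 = (y + 2)*(y + 5)^2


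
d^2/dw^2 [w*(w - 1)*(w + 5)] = 6*w + 8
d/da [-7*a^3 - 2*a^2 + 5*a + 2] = -21*a^2 - 4*a + 5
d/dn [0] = 0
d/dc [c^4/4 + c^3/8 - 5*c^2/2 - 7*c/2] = c^3 + 3*c^2/8 - 5*c - 7/2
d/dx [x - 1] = 1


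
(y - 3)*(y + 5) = y^2 + 2*y - 15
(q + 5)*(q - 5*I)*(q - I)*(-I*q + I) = -I*q^4 - 6*q^3 - 4*I*q^3 - 24*q^2 + 10*I*q^2 + 30*q + 20*I*q - 25*I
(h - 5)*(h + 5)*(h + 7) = h^3 + 7*h^2 - 25*h - 175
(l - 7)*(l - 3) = l^2 - 10*l + 21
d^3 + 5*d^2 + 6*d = d*(d + 2)*(d + 3)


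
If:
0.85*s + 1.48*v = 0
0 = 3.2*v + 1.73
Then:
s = 0.94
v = -0.54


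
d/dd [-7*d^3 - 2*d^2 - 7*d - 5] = -21*d^2 - 4*d - 7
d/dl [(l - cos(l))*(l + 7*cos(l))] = -6*l*sin(l) + 2*l + 7*sin(2*l) + 6*cos(l)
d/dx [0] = 0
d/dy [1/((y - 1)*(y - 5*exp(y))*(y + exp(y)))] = (-(y - 1)*(y - 5*exp(y))*(exp(y) + 1) + (y - 1)*(y + exp(y))*(5*exp(y) - 1) - (y - 5*exp(y))*(y + exp(y)))/((y - 1)^2*(y - 5*exp(y))^2*(y + exp(y))^2)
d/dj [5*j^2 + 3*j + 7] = 10*j + 3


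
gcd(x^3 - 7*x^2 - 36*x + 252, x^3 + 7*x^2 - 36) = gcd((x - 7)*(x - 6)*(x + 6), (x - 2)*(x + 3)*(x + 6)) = x + 6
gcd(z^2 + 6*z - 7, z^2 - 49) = z + 7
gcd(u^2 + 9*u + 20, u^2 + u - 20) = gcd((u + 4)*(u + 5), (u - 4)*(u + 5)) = u + 5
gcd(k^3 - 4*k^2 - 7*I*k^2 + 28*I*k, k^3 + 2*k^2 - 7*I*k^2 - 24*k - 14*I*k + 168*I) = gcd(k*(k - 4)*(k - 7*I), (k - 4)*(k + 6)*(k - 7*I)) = k^2 + k*(-4 - 7*I) + 28*I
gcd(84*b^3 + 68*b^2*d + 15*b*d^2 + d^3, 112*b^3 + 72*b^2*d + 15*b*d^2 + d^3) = 7*b + d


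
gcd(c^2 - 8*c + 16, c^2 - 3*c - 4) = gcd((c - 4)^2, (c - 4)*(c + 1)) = c - 4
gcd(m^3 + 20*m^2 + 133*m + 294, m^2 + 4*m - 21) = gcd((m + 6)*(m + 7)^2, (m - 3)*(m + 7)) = m + 7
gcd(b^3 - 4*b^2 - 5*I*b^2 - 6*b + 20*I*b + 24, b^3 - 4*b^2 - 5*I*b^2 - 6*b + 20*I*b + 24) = b^3 + b^2*(-4 - 5*I) + b*(-6 + 20*I) + 24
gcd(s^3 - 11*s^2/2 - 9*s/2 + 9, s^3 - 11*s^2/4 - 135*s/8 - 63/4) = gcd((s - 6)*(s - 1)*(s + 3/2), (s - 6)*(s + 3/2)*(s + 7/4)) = s^2 - 9*s/2 - 9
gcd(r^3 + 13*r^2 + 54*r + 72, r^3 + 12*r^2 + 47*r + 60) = r^2 + 7*r + 12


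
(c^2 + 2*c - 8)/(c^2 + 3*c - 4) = (c - 2)/(c - 1)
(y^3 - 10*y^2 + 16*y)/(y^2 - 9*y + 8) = y*(y - 2)/(y - 1)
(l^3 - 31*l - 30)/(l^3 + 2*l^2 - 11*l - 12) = (l^2 - l - 30)/(l^2 + l - 12)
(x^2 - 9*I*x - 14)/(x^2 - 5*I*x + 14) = (x - 2*I)/(x + 2*I)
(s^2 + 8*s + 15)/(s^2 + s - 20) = (s + 3)/(s - 4)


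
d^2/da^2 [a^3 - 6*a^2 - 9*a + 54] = 6*a - 12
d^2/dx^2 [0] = 0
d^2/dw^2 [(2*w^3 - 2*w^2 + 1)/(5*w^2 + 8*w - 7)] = 2*(278*w^3 - 471*w^2 + 414*w + 1)/(125*w^6 + 600*w^5 + 435*w^4 - 1168*w^3 - 609*w^2 + 1176*w - 343)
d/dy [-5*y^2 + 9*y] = 9 - 10*y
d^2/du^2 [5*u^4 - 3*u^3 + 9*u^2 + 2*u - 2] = 60*u^2 - 18*u + 18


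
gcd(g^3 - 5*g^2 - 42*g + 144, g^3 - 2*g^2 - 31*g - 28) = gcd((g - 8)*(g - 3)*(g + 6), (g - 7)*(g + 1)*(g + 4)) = 1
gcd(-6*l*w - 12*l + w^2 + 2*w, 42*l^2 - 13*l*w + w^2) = -6*l + w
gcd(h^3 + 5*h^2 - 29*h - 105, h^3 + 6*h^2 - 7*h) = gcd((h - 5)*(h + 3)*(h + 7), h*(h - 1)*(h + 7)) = h + 7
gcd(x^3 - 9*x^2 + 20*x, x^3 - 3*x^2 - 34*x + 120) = x^2 - 9*x + 20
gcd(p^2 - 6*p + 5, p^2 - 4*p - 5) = p - 5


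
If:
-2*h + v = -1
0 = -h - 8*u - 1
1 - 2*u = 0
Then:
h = -5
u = 1/2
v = -11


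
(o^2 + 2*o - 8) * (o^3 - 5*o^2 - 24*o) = o^5 - 3*o^4 - 42*o^3 - 8*o^2 + 192*o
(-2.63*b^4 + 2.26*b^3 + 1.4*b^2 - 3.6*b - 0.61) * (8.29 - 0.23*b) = 0.6049*b^5 - 22.3225*b^4 + 18.4134*b^3 + 12.434*b^2 - 29.7037*b - 5.0569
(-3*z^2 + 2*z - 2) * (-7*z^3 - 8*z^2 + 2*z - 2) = 21*z^5 + 10*z^4 - 8*z^3 + 26*z^2 - 8*z + 4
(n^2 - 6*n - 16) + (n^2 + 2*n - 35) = 2*n^2 - 4*n - 51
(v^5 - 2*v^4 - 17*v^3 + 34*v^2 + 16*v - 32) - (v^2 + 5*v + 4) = v^5 - 2*v^4 - 17*v^3 + 33*v^2 + 11*v - 36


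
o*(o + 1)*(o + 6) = o^3 + 7*o^2 + 6*o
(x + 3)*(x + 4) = x^2 + 7*x + 12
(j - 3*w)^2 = j^2 - 6*j*w + 9*w^2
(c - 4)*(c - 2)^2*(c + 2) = c^4 - 6*c^3 + 4*c^2 + 24*c - 32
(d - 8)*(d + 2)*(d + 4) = d^3 - 2*d^2 - 40*d - 64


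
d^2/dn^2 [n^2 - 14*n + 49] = 2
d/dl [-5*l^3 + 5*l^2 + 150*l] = -15*l^2 + 10*l + 150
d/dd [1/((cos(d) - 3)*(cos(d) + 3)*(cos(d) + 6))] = (-3*sin(d)^2 + 12*cos(d) - 6)*sin(d)/((cos(d) - 3)^2*(cos(d) + 3)^2*(cos(d) + 6)^2)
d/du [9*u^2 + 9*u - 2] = 18*u + 9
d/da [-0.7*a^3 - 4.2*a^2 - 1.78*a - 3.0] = -2.1*a^2 - 8.4*a - 1.78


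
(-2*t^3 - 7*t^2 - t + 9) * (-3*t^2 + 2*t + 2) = 6*t^5 + 17*t^4 - 15*t^3 - 43*t^2 + 16*t + 18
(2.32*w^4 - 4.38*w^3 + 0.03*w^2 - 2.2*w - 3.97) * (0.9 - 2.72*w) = -6.3104*w^5 + 14.0016*w^4 - 4.0236*w^3 + 6.011*w^2 + 8.8184*w - 3.573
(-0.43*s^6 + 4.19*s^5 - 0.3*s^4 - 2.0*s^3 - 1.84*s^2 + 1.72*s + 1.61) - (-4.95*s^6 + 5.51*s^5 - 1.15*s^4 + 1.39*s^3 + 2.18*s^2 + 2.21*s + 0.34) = 4.52*s^6 - 1.32*s^5 + 0.85*s^4 - 3.39*s^3 - 4.02*s^2 - 0.49*s + 1.27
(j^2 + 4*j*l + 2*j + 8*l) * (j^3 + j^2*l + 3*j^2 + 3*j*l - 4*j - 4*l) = j^5 + 5*j^4*l + 5*j^4 + 4*j^3*l^2 + 25*j^3*l + 2*j^3 + 20*j^2*l^2 + 10*j^2*l - 8*j^2 + 8*j*l^2 - 40*j*l - 32*l^2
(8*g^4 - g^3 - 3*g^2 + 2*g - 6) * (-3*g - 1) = -24*g^5 - 5*g^4 + 10*g^3 - 3*g^2 + 16*g + 6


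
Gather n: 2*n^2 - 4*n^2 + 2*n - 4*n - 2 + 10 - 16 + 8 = -2*n^2 - 2*n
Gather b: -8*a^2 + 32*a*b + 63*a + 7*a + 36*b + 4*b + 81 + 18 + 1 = -8*a^2 + 70*a + b*(32*a + 40) + 100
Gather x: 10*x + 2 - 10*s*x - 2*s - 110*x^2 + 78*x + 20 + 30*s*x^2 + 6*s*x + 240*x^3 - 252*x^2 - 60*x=-2*s + 240*x^3 + x^2*(30*s - 362) + x*(28 - 4*s) + 22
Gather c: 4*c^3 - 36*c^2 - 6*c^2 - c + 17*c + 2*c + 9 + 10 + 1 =4*c^3 - 42*c^2 + 18*c + 20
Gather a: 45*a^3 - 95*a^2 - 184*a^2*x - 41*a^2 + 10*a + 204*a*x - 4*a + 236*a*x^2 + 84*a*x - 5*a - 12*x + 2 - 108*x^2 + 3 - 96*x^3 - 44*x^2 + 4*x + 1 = 45*a^3 + a^2*(-184*x - 136) + a*(236*x^2 + 288*x + 1) - 96*x^3 - 152*x^2 - 8*x + 6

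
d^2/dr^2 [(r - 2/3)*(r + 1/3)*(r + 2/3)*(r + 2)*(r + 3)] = 20*r^3 + 64*r^2 + 130*r/3 - 20/27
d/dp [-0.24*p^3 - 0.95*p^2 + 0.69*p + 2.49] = -0.72*p^2 - 1.9*p + 0.69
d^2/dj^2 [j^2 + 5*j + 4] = 2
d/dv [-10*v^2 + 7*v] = 7 - 20*v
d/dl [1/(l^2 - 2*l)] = 2*(1 - l)/(l^2*(l - 2)^2)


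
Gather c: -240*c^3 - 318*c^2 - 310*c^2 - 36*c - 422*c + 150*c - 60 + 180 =-240*c^3 - 628*c^2 - 308*c + 120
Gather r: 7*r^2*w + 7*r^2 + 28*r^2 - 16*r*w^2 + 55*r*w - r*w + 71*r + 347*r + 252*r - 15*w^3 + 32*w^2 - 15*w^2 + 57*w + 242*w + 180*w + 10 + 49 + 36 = r^2*(7*w + 35) + r*(-16*w^2 + 54*w + 670) - 15*w^3 + 17*w^2 + 479*w + 95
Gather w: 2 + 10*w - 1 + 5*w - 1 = 15*w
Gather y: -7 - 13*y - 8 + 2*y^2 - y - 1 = 2*y^2 - 14*y - 16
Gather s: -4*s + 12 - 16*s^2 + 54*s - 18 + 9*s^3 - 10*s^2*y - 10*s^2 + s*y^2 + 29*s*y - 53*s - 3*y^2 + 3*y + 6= 9*s^3 + s^2*(-10*y - 26) + s*(y^2 + 29*y - 3) - 3*y^2 + 3*y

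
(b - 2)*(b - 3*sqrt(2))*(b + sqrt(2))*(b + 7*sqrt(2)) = b^4 - 2*b^3 + 5*sqrt(2)*b^3 - 34*b^2 - 10*sqrt(2)*b^2 - 42*sqrt(2)*b + 68*b + 84*sqrt(2)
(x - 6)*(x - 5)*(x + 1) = x^3 - 10*x^2 + 19*x + 30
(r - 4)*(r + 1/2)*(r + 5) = r^3 + 3*r^2/2 - 39*r/2 - 10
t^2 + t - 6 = (t - 2)*(t + 3)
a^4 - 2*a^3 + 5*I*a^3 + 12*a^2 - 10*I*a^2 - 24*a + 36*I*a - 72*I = (a - 2)*(a - 3*I)*(a + 2*I)*(a + 6*I)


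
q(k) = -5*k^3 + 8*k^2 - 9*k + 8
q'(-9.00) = -1368.00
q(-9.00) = 4382.00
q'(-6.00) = -645.00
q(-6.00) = 1430.00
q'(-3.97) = -308.93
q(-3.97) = 482.67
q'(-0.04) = -9.66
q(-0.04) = 8.37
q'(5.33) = -349.85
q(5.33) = -569.80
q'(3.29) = -118.72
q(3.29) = -113.07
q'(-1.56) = -70.46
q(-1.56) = 60.49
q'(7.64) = -762.30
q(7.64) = -1823.52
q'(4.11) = -196.62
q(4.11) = -240.99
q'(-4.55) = -392.34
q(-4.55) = 685.55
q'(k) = -15*k^2 + 16*k - 9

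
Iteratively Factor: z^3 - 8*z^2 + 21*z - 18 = (z - 3)*(z^2 - 5*z + 6) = (z - 3)*(z - 2)*(z - 3)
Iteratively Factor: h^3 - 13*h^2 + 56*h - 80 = (h - 4)*(h^2 - 9*h + 20) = (h - 4)^2*(h - 5)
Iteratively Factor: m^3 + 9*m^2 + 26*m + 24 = (m + 3)*(m^2 + 6*m + 8) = (m + 2)*(m + 3)*(m + 4)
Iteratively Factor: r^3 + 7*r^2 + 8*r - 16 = (r - 1)*(r^2 + 8*r + 16) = (r - 1)*(r + 4)*(r + 4)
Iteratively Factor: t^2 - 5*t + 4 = (t - 4)*(t - 1)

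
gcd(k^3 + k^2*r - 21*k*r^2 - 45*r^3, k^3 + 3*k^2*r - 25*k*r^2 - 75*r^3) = -k^2 + 2*k*r + 15*r^2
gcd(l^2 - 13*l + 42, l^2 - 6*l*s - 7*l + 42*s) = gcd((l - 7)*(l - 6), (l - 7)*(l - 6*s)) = l - 7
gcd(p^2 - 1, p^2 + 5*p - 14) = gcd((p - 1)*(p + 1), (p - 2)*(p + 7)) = 1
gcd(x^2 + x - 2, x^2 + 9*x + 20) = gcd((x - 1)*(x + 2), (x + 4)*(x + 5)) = 1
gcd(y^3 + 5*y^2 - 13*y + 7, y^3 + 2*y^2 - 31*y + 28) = y^2 + 6*y - 7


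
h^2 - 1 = (h - 1)*(h + 1)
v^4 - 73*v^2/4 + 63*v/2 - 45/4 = (v - 3)*(v - 3/2)*(v - 1/2)*(v + 5)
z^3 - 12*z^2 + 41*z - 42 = (z - 7)*(z - 3)*(z - 2)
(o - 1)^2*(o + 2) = o^3 - 3*o + 2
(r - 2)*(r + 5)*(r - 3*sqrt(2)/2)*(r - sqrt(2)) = r^4 - 5*sqrt(2)*r^3/2 + 3*r^3 - 15*sqrt(2)*r^2/2 - 7*r^2 + 9*r + 25*sqrt(2)*r - 30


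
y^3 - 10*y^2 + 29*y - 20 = (y - 5)*(y - 4)*(y - 1)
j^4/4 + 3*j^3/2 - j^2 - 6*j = j*(j/4 + 1/2)*(j - 2)*(j + 6)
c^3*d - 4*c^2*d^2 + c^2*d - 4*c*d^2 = c*(c - 4*d)*(c*d + d)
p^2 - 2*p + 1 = (p - 1)^2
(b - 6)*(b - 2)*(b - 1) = b^3 - 9*b^2 + 20*b - 12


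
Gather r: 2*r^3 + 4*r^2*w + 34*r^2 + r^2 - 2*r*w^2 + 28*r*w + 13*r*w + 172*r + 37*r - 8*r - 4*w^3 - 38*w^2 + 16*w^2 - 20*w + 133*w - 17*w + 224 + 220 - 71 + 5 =2*r^3 + r^2*(4*w + 35) + r*(-2*w^2 + 41*w + 201) - 4*w^3 - 22*w^2 + 96*w + 378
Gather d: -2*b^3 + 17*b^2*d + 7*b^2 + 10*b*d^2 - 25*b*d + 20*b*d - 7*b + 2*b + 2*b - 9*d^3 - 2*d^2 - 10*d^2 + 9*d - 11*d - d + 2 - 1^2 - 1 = -2*b^3 + 7*b^2 - 3*b - 9*d^3 + d^2*(10*b - 12) + d*(17*b^2 - 5*b - 3)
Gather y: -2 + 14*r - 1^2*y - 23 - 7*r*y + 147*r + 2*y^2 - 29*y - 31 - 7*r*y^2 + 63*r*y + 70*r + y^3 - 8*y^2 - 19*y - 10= 231*r + y^3 + y^2*(-7*r - 6) + y*(56*r - 49) - 66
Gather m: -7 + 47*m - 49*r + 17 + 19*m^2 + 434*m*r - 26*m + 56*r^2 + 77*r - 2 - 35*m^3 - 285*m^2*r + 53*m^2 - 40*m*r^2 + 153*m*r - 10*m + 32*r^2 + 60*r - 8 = -35*m^3 + m^2*(72 - 285*r) + m*(-40*r^2 + 587*r + 11) + 88*r^2 + 88*r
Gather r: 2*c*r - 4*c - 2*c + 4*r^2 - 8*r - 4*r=-6*c + 4*r^2 + r*(2*c - 12)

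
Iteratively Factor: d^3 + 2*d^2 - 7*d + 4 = (d + 4)*(d^2 - 2*d + 1) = (d - 1)*(d + 4)*(d - 1)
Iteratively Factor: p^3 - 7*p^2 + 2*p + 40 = (p - 4)*(p^2 - 3*p - 10) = (p - 5)*(p - 4)*(p + 2)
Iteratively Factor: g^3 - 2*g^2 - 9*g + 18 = (g - 3)*(g^2 + g - 6) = (g - 3)*(g - 2)*(g + 3)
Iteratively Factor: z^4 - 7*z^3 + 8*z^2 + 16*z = (z - 4)*(z^3 - 3*z^2 - 4*z) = (z - 4)*(z + 1)*(z^2 - 4*z) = (z - 4)^2*(z + 1)*(z)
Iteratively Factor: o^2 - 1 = (o - 1)*(o + 1)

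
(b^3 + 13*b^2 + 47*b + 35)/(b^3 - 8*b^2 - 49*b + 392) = (b^2 + 6*b + 5)/(b^2 - 15*b + 56)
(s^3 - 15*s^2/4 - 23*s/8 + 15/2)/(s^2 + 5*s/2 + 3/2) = (s^2 - 21*s/4 + 5)/(s + 1)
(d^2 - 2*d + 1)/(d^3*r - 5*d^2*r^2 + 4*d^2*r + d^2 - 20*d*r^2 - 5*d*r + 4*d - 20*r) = (d^2 - 2*d + 1)/(d^3*r - 5*d^2*r^2 + 4*d^2*r + d^2 - 20*d*r^2 - 5*d*r + 4*d - 20*r)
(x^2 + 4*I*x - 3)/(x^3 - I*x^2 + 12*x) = (x + I)/(x*(x - 4*I))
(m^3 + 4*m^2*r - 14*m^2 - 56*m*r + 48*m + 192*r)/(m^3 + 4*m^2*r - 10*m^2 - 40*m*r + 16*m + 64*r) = (m - 6)/(m - 2)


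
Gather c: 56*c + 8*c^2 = 8*c^2 + 56*c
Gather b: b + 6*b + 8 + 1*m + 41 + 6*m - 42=7*b + 7*m + 7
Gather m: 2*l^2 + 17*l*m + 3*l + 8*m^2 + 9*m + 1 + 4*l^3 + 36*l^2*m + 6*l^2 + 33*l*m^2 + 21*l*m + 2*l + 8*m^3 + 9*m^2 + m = 4*l^3 + 8*l^2 + 5*l + 8*m^3 + m^2*(33*l + 17) + m*(36*l^2 + 38*l + 10) + 1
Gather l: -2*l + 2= 2 - 2*l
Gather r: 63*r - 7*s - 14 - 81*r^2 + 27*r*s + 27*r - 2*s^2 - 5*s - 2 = -81*r^2 + r*(27*s + 90) - 2*s^2 - 12*s - 16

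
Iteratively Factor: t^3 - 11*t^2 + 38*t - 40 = (t - 4)*(t^2 - 7*t + 10) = (t - 5)*(t - 4)*(t - 2)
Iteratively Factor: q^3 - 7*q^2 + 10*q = (q - 5)*(q^2 - 2*q) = q*(q - 5)*(q - 2)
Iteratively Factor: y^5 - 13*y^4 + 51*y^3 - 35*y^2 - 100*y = (y - 4)*(y^4 - 9*y^3 + 15*y^2 + 25*y) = (y - 4)*(y + 1)*(y^3 - 10*y^2 + 25*y) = (y - 5)*(y - 4)*(y + 1)*(y^2 - 5*y) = (y - 5)^2*(y - 4)*(y + 1)*(y)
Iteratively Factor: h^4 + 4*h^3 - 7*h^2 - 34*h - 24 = (h + 4)*(h^3 - 7*h - 6) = (h + 1)*(h + 4)*(h^2 - h - 6) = (h + 1)*(h + 2)*(h + 4)*(h - 3)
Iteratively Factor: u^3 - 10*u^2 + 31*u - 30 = (u - 2)*(u^2 - 8*u + 15) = (u - 3)*(u - 2)*(u - 5)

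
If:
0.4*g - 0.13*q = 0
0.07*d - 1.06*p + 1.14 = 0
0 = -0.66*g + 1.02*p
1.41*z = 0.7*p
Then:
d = 30.5020408163265*z - 16.2857142857143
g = 3.11298701298701*z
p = 2.01428571428571*z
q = 9.57842157842158*z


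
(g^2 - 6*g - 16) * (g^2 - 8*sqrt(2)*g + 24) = g^4 - 8*sqrt(2)*g^3 - 6*g^3 + 8*g^2 + 48*sqrt(2)*g^2 - 144*g + 128*sqrt(2)*g - 384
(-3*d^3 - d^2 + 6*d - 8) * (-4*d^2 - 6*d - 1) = 12*d^5 + 22*d^4 - 15*d^3 - 3*d^2 + 42*d + 8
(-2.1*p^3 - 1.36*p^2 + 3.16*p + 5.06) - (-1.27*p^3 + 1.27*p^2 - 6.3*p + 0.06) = -0.83*p^3 - 2.63*p^2 + 9.46*p + 5.0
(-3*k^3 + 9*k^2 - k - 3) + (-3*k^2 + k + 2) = -3*k^3 + 6*k^2 - 1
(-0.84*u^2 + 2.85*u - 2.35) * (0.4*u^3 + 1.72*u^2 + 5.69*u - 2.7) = -0.336*u^5 - 0.3048*u^4 - 0.8176*u^3 + 14.4425*u^2 - 21.0665*u + 6.345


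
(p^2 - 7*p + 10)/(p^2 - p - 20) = (p - 2)/(p + 4)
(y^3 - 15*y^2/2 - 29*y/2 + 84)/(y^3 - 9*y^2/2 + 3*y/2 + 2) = (2*y^3 - 15*y^2 - 29*y + 168)/(2*y^3 - 9*y^2 + 3*y + 4)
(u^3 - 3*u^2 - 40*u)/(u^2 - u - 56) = u*(u + 5)/(u + 7)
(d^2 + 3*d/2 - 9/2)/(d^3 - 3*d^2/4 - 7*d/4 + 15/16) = 8*(d + 3)/(8*d^2 + 6*d - 5)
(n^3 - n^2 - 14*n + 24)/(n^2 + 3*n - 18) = (n^2 + 2*n - 8)/(n + 6)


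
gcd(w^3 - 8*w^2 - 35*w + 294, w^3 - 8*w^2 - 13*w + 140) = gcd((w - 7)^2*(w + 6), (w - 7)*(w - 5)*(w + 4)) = w - 7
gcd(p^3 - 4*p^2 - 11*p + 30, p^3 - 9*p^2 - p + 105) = p^2 - 2*p - 15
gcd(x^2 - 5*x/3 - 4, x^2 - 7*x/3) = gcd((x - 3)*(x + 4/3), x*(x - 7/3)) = 1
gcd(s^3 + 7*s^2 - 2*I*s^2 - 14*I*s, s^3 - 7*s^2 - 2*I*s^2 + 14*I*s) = s^2 - 2*I*s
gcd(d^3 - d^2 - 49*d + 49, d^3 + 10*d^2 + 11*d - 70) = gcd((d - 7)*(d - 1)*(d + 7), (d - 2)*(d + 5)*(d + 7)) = d + 7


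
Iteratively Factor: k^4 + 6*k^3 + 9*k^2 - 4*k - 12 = (k + 2)*(k^3 + 4*k^2 + k - 6) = (k - 1)*(k + 2)*(k^2 + 5*k + 6) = (k - 1)*(k + 2)*(k + 3)*(k + 2)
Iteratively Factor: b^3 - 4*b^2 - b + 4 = (b - 1)*(b^2 - 3*b - 4) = (b - 1)*(b + 1)*(b - 4)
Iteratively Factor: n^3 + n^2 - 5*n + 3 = (n - 1)*(n^2 + 2*n - 3) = (n - 1)*(n + 3)*(n - 1)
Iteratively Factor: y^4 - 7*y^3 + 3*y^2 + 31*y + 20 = (y - 4)*(y^3 - 3*y^2 - 9*y - 5) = (y - 4)*(y + 1)*(y^2 - 4*y - 5) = (y - 5)*(y - 4)*(y + 1)*(y + 1)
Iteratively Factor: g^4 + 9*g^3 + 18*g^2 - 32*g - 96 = (g + 4)*(g^3 + 5*g^2 - 2*g - 24) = (g + 4)^2*(g^2 + g - 6) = (g - 2)*(g + 4)^2*(g + 3)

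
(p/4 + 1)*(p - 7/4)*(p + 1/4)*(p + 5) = p^4/4 + 15*p^3/8 + 97*p^2/64 - 543*p/64 - 35/16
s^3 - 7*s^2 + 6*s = s*(s - 6)*(s - 1)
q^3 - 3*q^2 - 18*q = q*(q - 6)*(q + 3)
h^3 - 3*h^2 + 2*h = h*(h - 2)*(h - 1)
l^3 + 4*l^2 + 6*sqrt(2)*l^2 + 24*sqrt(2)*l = l*(l + 4)*(l + 6*sqrt(2))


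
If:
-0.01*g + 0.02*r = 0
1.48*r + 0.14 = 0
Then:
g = -0.19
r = -0.09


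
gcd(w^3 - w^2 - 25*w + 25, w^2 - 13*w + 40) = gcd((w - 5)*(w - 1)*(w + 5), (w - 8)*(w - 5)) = w - 5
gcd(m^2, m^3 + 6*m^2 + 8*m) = m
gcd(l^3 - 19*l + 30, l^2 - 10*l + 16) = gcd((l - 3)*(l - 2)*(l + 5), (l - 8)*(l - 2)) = l - 2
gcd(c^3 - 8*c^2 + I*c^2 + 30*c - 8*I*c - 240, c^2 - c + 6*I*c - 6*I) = c + 6*I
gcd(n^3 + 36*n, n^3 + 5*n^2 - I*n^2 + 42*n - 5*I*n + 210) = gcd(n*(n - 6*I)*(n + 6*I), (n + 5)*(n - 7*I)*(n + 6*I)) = n + 6*I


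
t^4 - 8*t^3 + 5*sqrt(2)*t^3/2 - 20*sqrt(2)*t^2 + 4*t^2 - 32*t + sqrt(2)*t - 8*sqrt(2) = (t - 8)*(t + sqrt(2)/2)*(t + sqrt(2))^2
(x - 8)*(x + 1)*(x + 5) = x^3 - 2*x^2 - 43*x - 40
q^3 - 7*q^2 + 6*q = q*(q - 6)*(q - 1)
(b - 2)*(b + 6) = b^2 + 4*b - 12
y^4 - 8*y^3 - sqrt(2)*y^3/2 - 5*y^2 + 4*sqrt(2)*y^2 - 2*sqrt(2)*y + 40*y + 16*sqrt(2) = (y - 8)*(y - 2*sqrt(2))*(y + sqrt(2)/2)*(y + sqrt(2))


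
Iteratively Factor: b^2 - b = (b - 1)*(b)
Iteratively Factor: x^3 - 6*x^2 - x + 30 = (x - 5)*(x^2 - x - 6) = (x - 5)*(x - 3)*(x + 2)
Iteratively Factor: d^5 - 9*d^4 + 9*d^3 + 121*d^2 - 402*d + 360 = (d - 2)*(d^4 - 7*d^3 - 5*d^2 + 111*d - 180) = (d - 2)*(d + 4)*(d^3 - 11*d^2 + 39*d - 45) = (d - 3)*(d - 2)*(d + 4)*(d^2 - 8*d + 15) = (d - 5)*(d - 3)*(d - 2)*(d + 4)*(d - 3)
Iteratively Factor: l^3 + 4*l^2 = (l)*(l^2 + 4*l) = l*(l + 4)*(l)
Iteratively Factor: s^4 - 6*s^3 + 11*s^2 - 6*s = (s - 3)*(s^3 - 3*s^2 + 2*s) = s*(s - 3)*(s^2 - 3*s + 2) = s*(s - 3)*(s - 1)*(s - 2)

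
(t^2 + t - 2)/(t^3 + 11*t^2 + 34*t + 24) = (t^2 + t - 2)/(t^3 + 11*t^2 + 34*t + 24)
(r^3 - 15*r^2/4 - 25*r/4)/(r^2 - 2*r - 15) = r*(4*r + 5)/(4*(r + 3))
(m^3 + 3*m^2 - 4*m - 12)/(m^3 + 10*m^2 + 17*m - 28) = (m^3 + 3*m^2 - 4*m - 12)/(m^3 + 10*m^2 + 17*m - 28)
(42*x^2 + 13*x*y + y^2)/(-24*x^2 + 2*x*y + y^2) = (-7*x - y)/(4*x - y)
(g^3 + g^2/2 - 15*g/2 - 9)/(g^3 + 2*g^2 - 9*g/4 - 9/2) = 2*(g - 3)/(2*g - 3)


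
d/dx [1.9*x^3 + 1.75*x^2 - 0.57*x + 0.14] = 5.7*x^2 + 3.5*x - 0.57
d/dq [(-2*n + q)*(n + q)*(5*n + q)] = -7*n^2 + 8*n*q + 3*q^2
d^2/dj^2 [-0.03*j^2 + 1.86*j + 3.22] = -0.0600000000000000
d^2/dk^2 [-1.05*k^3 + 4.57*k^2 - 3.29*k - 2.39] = 9.14 - 6.3*k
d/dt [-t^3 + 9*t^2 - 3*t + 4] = -3*t^2 + 18*t - 3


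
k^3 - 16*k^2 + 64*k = k*(k - 8)^2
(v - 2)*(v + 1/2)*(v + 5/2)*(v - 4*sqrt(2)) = v^4 - 4*sqrt(2)*v^3 + v^3 - 4*sqrt(2)*v^2 - 19*v^2/4 - 5*v/2 + 19*sqrt(2)*v + 10*sqrt(2)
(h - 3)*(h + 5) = h^2 + 2*h - 15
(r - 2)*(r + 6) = r^2 + 4*r - 12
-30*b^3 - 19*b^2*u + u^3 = (-5*b + u)*(2*b + u)*(3*b + u)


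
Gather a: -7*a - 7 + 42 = 35 - 7*a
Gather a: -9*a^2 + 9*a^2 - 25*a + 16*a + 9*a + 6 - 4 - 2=0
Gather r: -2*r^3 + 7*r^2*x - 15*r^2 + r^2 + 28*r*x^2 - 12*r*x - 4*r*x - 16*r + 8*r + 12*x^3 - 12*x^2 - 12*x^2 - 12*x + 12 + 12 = -2*r^3 + r^2*(7*x - 14) + r*(28*x^2 - 16*x - 8) + 12*x^3 - 24*x^2 - 12*x + 24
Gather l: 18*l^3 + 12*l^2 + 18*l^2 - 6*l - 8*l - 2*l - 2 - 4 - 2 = 18*l^3 + 30*l^2 - 16*l - 8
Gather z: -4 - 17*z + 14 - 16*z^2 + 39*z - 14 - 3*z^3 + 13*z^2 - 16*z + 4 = -3*z^3 - 3*z^2 + 6*z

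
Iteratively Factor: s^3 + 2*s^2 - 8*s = (s)*(s^2 + 2*s - 8) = s*(s - 2)*(s + 4)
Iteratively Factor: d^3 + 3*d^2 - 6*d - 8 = (d - 2)*(d^2 + 5*d + 4) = (d - 2)*(d + 1)*(d + 4)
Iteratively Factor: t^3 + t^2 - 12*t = (t - 3)*(t^2 + 4*t) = (t - 3)*(t + 4)*(t)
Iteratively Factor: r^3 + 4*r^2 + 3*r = (r + 1)*(r^2 + 3*r) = (r + 1)*(r + 3)*(r)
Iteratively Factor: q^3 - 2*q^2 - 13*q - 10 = (q + 1)*(q^2 - 3*q - 10) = (q - 5)*(q + 1)*(q + 2)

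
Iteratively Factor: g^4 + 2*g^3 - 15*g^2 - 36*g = (g + 3)*(g^3 - g^2 - 12*g) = g*(g + 3)*(g^2 - g - 12) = g*(g - 4)*(g + 3)*(g + 3)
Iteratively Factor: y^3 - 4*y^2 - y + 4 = (y - 4)*(y^2 - 1) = (y - 4)*(y + 1)*(y - 1)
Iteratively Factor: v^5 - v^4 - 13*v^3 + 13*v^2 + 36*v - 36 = (v + 3)*(v^4 - 4*v^3 - v^2 + 16*v - 12) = (v + 2)*(v + 3)*(v^3 - 6*v^2 + 11*v - 6) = (v - 1)*(v + 2)*(v + 3)*(v^2 - 5*v + 6) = (v - 2)*(v - 1)*(v + 2)*(v + 3)*(v - 3)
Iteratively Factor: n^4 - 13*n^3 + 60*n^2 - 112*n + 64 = (n - 1)*(n^3 - 12*n^2 + 48*n - 64) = (n - 4)*(n - 1)*(n^2 - 8*n + 16) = (n - 4)^2*(n - 1)*(n - 4)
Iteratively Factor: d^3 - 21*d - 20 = (d + 4)*(d^2 - 4*d - 5) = (d + 1)*(d + 4)*(d - 5)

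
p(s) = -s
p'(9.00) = -1.00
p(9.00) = -9.00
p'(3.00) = -1.00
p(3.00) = -3.00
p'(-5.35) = -1.00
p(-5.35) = 5.35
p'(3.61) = -1.00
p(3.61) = -3.61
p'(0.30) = -1.00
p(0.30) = -0.30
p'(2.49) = -1.00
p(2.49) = -2.49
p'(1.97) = -1.00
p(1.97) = -1.97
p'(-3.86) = -1.00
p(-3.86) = 3.86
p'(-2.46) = -1.00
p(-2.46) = 2.46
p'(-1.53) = -1.00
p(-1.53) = 1.53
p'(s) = -1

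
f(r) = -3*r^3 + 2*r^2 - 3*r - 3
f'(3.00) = -72.00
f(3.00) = -75.00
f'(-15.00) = -2088.00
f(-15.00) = 10617.00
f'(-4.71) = -221.50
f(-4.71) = 368.96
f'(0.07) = -2.76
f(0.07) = -3.20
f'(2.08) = -33.62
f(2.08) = -27.58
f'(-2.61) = -74.75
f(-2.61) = 71.79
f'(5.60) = -262.84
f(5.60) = -483.93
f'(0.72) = -4.79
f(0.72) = -5.24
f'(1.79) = -24.68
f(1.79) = -19.17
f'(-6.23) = -377.24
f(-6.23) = 818.73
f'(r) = -9*r^2 + 4*r - 3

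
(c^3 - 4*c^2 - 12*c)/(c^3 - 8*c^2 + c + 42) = c*(c - 6)/(c^2 - 10*c + 21)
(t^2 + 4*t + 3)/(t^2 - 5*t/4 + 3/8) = 8*(t^2 + 4*t + 3)/(8*t^2 - 10*t + 3)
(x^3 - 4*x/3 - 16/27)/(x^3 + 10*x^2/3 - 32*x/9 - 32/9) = (x + 2/3)/(x + 4)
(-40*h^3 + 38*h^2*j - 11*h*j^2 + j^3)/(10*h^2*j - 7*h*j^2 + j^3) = (-4*h + j)/j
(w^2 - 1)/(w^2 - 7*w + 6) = (w + 1)/(w - 6)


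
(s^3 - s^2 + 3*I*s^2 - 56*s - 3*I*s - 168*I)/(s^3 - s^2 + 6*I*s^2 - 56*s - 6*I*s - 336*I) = (s + 3*I)/(s + 6*I)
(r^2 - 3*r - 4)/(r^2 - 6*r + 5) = (r^2 - 3*r - 4)/(r^2 - 6*r + 5)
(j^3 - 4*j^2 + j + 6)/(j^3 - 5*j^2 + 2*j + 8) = (j - 3)/(j - 4)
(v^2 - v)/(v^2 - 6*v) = (v - 1)/(v - 6)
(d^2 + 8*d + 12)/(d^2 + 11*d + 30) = (d + 2)/(d + 5)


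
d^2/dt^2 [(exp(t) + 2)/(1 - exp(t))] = -3*(exp(t) + 1)*exp(t)/(exp(3*t) - 3*exp(2*t) + 3*exp(t) - 1)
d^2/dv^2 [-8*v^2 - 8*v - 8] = -16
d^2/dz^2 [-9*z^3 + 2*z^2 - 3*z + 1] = 4 - 54*z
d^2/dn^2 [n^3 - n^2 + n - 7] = 6*n - 2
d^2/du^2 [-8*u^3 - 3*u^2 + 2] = -48*u - 6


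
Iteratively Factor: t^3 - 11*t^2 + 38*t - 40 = (t - 4)*(t^2 - 7*t + 10) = (t - 4)*(t - 2)*(t - 5)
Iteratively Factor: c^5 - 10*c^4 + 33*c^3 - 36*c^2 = (c)*(c^4 - 10*c^3 + 33*c^2 - 36*c) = c^2*(c^3 - 10*c^2 + 33*c - 36) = c^2*(c - 3)*(c^2 - 7*c + 12) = c^2*(c - 3)^2*(c - 4)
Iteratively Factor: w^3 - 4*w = (w + 2)*(w^2 - 2*w) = w*(w + 2)*(w - 2)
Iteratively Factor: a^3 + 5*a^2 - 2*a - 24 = (a + 3)*(a^2 + 2*a - 8) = (a - 2)*(a + 3)*(a + 4)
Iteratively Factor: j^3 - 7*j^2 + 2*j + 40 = (j - 4)*(j^2 - 3*j - 10) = (j - 4)*(j + 2)*(j - 5)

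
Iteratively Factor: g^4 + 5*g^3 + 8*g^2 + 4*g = (g)*(g^3 + 5*g^2 + 8*g + 4) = g*(g + 2)*(g^2 + 3*g + 2) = g*(g + 1)*(g + 2)*(g + 2)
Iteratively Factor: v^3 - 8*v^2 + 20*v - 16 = (v - 2)*(v^2 - 6*v + 8) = (v - 2)^2*(v - 4)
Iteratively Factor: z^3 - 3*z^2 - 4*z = (z + 1)*(z^2 - 4*z) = z*(z + 1)*(z - 4)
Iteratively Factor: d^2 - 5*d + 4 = (d - 1)*(d - 4)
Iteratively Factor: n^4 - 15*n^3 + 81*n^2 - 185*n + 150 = (n - 5)*(n^3 - 10*n^2 + 31*n - 30) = (n - 5)^2*(n^2 - 5*n + 6) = (n - 5)^2*(n - 2)*(n - 3)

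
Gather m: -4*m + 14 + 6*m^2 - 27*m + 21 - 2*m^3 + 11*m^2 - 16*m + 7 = -2*m^3 + 17*m^2 - 47*m + 42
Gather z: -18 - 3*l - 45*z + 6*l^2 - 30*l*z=6*l^2 - 3*l + z*(-30*l - 45) - 18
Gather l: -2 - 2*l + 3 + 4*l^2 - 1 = 4*l^2 - 2*l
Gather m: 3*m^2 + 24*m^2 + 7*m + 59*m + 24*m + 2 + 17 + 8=27*m^2 + 90*m + 27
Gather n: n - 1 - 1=n - 2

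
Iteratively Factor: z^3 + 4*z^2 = (z + 4)*(z^2) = z*(z + 4)*(z)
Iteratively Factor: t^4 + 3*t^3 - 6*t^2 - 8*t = (t - 2)*(t^3 + 5*t^2 + 4*t) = (t - 2)*(t + 1)*(t^2 + 4*t) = (t - 2)*(t + 1)*(t + 4)*(t)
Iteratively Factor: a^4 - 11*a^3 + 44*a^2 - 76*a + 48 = (a - 4)*(a^3 - 7*a^2 + 16*a - 12) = (a - 4)*(a - 2)*(a^2 - 5*a + 6) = (a - 4)*(a - 2)^2*(a - 3)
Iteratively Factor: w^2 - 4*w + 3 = (w - 3)*(w - 1)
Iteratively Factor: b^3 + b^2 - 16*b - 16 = (b + 4)*(b^2 - 3*b - 4) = (b + 1)*(b + 4)*(b - 4)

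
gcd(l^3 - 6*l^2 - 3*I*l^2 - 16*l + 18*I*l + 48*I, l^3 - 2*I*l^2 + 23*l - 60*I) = l - 3*I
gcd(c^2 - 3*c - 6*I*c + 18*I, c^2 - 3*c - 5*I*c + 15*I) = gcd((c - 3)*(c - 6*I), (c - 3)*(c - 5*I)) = c - 3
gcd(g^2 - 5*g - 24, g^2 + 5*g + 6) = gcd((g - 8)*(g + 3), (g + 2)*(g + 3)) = g + 3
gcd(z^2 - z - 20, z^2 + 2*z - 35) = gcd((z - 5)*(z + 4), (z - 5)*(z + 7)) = z - 5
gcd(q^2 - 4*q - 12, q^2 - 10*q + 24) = q - 6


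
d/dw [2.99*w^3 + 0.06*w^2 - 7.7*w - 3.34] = 8.97*w^2 + 0.12*w - 7.7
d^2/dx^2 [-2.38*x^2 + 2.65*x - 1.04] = -4.76000000000000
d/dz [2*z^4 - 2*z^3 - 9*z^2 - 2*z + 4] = 8*z^3 - 6*z^2 - 18*z - 2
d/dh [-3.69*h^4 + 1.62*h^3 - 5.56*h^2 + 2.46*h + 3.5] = -14.76*h^3 + 4.86*h^2 - 11.12*h + 2.46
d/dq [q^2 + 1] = 2*q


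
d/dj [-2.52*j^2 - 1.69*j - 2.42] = -5.04*j - 1.69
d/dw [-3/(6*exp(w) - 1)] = 18*exp(w)/(6*exp(w) - 1)^2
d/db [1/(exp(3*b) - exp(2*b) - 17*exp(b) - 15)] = (-3*exp(2*b) + 2*exp(b) + 17)*exp(b)/(-exp(3*b) + exp(2*b) + 17*exp(b) + 15)^2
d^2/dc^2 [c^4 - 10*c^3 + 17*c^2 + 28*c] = 12*c^2 - 60*c + 34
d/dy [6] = 0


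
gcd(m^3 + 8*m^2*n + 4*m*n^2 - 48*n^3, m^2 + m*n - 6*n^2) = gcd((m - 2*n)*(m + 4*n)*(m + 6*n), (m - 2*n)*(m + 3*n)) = m - 2*n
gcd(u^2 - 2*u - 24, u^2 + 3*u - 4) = u + 4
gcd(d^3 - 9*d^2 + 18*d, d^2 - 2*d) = d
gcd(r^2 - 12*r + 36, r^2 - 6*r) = r - 6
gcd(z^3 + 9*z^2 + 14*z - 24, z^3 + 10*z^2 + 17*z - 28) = z^2 + 3*z - 4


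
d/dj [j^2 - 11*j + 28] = 2*j - 11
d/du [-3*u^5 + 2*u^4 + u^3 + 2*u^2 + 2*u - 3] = -15*u^4 + 8*u^3 + 3*u^2 + 4*u + 2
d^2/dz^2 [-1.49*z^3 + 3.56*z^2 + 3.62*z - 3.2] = 7.12 - 8.94*z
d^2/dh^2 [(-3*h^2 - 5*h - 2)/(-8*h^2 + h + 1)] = 16*(43*h^3 + 57*h^2 + 9*h + 2)/(512*h^6 - 192*h^5 - 168*h^4 + 47*h^3 + 21*h^2 - 3*h - 1)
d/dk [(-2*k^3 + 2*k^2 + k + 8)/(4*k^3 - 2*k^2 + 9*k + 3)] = (-4*k^4 - 44*k^3 - 94*k^2 + 44*k - 69)/(16*k^6 - 16*k^5 + 76*k^4 - 12*k^3 + 69*k^2 + 54*k + 9)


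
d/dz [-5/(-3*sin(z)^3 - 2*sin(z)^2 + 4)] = -5*(9*sin(z) + 4)*sin(z)*cos(z)/(3*sin(z)^3 + 2*sin(z)^2 - 4)^2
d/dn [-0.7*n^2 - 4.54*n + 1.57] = -1.4*n - 4.54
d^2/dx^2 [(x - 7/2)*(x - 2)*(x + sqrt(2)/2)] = 6*x - 11 + sqrt(2)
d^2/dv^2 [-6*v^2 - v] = -12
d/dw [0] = 0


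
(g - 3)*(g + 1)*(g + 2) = g^3 - 7*g - 6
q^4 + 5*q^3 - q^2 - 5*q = q*(q - 1)*(q + 1)*(q + 5)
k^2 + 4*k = k*(k + 4)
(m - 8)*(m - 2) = m^2 - 10*m + 16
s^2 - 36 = (s - 6)*(s + 6)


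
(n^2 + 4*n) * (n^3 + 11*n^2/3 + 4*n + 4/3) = n^5 + 23*n^4/3 + 56*n^3/3 + 52*n^2/3 + 16*n/3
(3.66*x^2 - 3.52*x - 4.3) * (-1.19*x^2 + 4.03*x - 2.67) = -4.3554*x^4 + 18.9386*x^3 - 18.8408*x^2 - 7.9306*x + 11.481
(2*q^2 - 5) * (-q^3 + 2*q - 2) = -2*q^5 + 9*q^3 - 4*q^2 - 10*q + 10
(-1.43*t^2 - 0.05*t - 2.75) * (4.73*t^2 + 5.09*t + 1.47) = -6.7639*t^4 - 7.5152*t^3 - 15.3641*t^2 - 14.071*t - 4.0425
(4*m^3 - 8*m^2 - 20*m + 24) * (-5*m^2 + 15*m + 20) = -20*m^5 + 100*m^4 + 60*m^3 - 580*m^2 - 40*m + 480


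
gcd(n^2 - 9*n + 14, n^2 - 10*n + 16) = n - 2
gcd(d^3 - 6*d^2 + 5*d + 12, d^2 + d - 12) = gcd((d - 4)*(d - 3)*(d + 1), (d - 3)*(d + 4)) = d - 3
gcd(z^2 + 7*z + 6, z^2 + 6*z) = z + 6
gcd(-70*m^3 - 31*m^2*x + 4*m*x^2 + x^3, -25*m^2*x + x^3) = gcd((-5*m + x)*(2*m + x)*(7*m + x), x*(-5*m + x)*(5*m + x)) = -5*m + x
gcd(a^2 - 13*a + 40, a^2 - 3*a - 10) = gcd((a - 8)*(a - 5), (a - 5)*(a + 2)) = a - 5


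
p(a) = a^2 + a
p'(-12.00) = -23.00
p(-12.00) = 132.00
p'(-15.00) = -29.00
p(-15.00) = 210.00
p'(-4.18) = -7.36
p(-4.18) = 13.29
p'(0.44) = 1.88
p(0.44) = 0.63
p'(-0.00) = 1.00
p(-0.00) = 0.00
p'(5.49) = 11.98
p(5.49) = 35.63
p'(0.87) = 2.74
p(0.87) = 1.63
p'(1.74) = 4.48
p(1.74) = 4.77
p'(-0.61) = -0.22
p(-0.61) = -0.24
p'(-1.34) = -1.68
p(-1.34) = 0.46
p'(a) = 2*a + 1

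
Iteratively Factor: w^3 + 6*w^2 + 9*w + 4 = (w + 1)*(w^2 + 5*w + 4) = (w + 1)*(w + 4)*(w + 1)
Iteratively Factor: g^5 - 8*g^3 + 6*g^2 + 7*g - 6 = (g - 1)*(g^4 + g^3 - 7*g^2 - g + 6) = (g - 1)*(g + 3)*(g^3 - 2*g^2 - g + 2) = (g - 1)^2*(g + 3)*(g^2 - g - 2) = (g - 2)*(g - 1)^2*(g + 3)*(g + 1)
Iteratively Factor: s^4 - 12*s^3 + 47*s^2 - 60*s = (s - 3)*(s^3 - 9*s^2 + 20*s) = s*(s - 3)*(s^2 - 9*s + 20) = s*(s - 4)*(s - 3)*(s - 5)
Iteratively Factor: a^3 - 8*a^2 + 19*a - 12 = (a - 1)*(a^2 - 7*a + 12) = (a - 3)*(a - 1)*(a - 4)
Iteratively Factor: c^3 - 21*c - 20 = (c + 1)*(c^2 - c - 20) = (c + 1)*(c + 4)*(c - 5)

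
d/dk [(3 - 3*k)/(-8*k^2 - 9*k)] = 3*(-8*k^2 + 16*k + 9)/(k^2*(64*k^2 + 144*k + 81))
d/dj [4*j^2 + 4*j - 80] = 8*j + 4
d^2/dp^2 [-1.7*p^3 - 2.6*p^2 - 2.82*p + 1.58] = -10.2*p - 5.2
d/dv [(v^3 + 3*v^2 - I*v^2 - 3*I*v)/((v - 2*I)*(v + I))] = (v^4 - 2*I*v^3 + 5*v^2 + 4*v*(3 - I) - 6*I)/(v^4 - 2*I*v^3 + 3*v^2 - 4*I*v + 4)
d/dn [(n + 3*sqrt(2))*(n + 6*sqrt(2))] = 2*n + 9*sqrt(2)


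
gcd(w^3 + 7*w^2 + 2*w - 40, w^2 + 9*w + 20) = w^2 + 9*w + 20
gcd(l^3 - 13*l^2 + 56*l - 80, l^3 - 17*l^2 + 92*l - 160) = l^2 - 9*l + 20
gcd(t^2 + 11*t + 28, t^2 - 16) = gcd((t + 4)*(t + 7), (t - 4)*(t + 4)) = t + 4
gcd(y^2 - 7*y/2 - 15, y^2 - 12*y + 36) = y - 6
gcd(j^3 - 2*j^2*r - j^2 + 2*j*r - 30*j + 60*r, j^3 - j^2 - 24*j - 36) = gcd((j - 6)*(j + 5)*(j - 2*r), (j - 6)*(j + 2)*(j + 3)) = j - 6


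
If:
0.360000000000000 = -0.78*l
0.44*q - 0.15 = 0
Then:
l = -0.46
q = 0.34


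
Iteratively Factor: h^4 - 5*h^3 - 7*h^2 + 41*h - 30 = (h - 1)*(h^3 - 4*h^2 - 11*h + 30) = (h - 5)*(h - 1)*(h^2 + h - 6) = (h - 5)*(h - 2)*(h - 1)*(h + 3)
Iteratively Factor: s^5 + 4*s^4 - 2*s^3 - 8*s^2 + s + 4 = (s - 1)*(s^4 + 5*s^3 + 3*s^2 - 5*s - 4) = (s - 1)*(s + 1)*(s^3 + 4*s^2 - s - 4) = (s - 1)*(s + 1)*(s + 4)*(s^2 - 1) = (s - 1)*(s + 1)^2*(s + 4)*(s - 1)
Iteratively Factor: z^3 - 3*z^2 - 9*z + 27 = (z - 3)*(z^2 - 9) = (z - 3)*(z + 3)*(z - 3)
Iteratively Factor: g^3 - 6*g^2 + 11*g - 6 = (g - 2)*(g^2 - 4*g + 3) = (g - 3)*(g - 2)*(g - 1)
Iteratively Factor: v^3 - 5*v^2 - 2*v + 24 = (v + 2)*(v^2 - 7*v + 12) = (v - 4)*(v + 2)*(v - 3)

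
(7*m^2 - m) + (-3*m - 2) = 7*m^2 - 4*m - 2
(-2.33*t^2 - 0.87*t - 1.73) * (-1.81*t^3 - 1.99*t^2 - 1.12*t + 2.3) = 4.2173*t^5 + 6.2114*t^4 + 7.4722*t^3 - 0.9419*t^2 - 0.0633999999999997*t - 3.979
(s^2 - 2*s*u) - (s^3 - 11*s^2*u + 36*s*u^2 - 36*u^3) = -s^3 + 11*s^2*u + s^2 - 36*s*u^2 - 2*s*u + 36*u^3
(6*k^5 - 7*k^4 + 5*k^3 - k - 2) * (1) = 6*k^5 - 7*k^4 + 5*k^3 - k - 2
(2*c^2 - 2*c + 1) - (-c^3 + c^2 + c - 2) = c^3 + c^2 - 3*c + 3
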